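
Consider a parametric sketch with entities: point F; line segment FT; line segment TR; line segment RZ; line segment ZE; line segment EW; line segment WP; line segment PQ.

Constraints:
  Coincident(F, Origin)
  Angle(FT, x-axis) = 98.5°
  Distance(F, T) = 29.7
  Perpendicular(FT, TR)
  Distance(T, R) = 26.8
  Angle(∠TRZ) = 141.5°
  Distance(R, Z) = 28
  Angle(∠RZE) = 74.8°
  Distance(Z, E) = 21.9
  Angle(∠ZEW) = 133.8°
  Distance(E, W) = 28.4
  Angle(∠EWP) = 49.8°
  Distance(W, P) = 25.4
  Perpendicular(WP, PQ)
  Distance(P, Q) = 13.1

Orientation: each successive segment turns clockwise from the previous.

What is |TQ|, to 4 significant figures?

36.48

F is at the origin; FT runs at 98.5° with length 29.7, so T = (-4.390, 29.37). FT ⟂ TR, so TR runs at 8.500°; with |TR| = 26.8, R = (22.12, 33.34). ∠TRZ = 141.5° gives RZ at -30.00° from the x-axis; with |RZ| = 28.0, Z = (46.36, 19.34). ∠RZE = 74.8° gives ZE at -135.2° from the x-axis; with |ZE| = 21.9, E = (30.82, 3.904). ∠ZEW = 133.8° gives EW at 178.6° from the x-axis; with |EW| = 28.4, W = (2.433, 4.597). ∠EWP = 49.8° gives WP at 48.40° from the x-axis; with |WP| = 25.4, P = (19.30, 23.59). The perpendicularity gives PQ at right angles to WP, so PQ runs at -41.60°; with |PQ| = 13.1, Q = (29.09, 14.89). Then |TQ| = |Q − T| = 36.48.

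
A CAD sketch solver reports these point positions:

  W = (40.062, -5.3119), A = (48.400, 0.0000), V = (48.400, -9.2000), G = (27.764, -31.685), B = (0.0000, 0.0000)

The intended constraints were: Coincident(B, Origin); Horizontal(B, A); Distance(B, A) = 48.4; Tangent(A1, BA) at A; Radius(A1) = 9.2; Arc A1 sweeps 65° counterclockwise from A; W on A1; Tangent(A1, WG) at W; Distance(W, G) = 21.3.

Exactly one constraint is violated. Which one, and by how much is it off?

Distance(W, G) = 21.3 — off by 7.80.

B = (0.00, 0.00) ✓; B.y = 0.00, A.y = 0.00 ✓; |BA| = 48.40 ✓; ∠(VA, AB) = 90.00° ✓; |VA| = 9.200 ✓; bearing(V→W) − bearing(V→A) = 65.00° ✓; |VW| = 9.200 ✓; ∠(VW, WG) = 90.00° ✓; |WG| = 29.10 ✗.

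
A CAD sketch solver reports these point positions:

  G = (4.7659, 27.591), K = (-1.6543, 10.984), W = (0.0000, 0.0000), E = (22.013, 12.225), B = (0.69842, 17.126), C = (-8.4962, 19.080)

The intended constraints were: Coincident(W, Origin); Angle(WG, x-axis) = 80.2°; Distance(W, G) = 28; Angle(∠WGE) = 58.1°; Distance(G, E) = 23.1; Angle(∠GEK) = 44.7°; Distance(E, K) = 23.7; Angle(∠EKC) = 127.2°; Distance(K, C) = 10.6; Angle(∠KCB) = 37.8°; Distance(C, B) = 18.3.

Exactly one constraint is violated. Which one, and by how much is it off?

Distance(C, B) = 18.3 — off by 8.90.

W = (0.00, 0.00) ✓; WG at 80.20° ✓; |WG| = 28.00 ✓; ∠WGE = 58.10° ✓; |GE| = 23.10 ✓; ∠GEK = 44.70° ✓; |EK| = 23.70 ✓; ∠EKC = 127.2° ✓; |KC| = 10.60 ✓; ∠KCB = 37.80° ✓; |CB| = 9.400 ✗.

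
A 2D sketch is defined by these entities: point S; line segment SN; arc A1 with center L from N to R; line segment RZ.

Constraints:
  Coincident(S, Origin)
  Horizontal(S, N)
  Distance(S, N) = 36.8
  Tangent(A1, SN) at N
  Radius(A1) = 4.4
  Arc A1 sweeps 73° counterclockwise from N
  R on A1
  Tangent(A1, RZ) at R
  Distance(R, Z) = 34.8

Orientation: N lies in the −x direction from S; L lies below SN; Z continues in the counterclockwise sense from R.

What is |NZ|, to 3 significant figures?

39.1

S is at the origin; S and N share the same y with |SN| = 36.8 and N on the −x side, so N = (-36.8, 0.00). The tangent condition forces LN to be normal to SN, so L = N + (0, -4.4) = (-36.8, -4.40). On A1, N sits at bearing 90° from L; a 73° counterclockwise sweep puts R at bearing 163°, so R = L + 4.4·(cos 163°, sin 163°) = (-41.0, -3.11). The tangent condition forces LR to be normal to RZ, so RZ runs along (−sin 163°, cos 163°); with |RZ| = 34.8, Z = (-51.2, -36.4). Then |NZ| = |Z − N| = 39.1.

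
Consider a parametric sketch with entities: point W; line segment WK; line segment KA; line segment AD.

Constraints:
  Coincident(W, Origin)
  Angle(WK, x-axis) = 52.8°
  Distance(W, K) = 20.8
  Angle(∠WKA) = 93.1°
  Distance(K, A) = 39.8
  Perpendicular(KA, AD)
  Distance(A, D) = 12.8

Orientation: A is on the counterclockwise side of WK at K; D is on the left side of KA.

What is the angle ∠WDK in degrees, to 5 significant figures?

28.848°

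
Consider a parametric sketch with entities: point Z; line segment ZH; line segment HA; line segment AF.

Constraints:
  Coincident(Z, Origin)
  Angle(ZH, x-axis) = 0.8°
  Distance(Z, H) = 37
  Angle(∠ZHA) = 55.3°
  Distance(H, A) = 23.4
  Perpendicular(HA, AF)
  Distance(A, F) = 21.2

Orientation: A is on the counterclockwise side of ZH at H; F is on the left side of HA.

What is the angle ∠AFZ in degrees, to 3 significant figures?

166°

Z is at the origin; ZH runs at 0.8° with length 37.0, so H = 37.0·(cos 0.8°, sin 0.8°) = (37.0, 0.517). ∠ZHA = 55.3°, so HA runs at 0.8° + (180° − 55.3°) = 126° from the x-axis; with |HA| = 23.4, A = H + 23.4·(cos 126°, sin 126°) = (23.4, 19.6). HA is perpendicular to AF; with |AF| = 21.2 on the left of HA, F = A + 21.2·(-0.814, -0.581) = (6.15, 7.26). Then cos ∠AFZ = FA·FZ / (|FA||FZ|), giving 166°.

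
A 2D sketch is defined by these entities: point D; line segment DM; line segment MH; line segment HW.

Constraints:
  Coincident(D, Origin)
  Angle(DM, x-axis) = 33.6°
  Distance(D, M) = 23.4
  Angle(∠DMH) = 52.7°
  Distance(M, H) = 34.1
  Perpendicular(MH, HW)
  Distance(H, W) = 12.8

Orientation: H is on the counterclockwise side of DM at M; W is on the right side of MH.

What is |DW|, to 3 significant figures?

37.2

∠DMH = 52.7°, so MH runs at 33.6° + (180° − 52.7°) = 161° from the x-axis; with |MH| = 34.1, H = M + 34.1·(cos 161°, sin 161°) = (-12.7, 24.1). The perpendicularity gives HW at right angles to MH; with |HW| = 12.8 on the right of MH, W = H + 12.8·(0.327, 0.945) = (-8.54, 36.2). Then |DW| = |W − D| = 37.2.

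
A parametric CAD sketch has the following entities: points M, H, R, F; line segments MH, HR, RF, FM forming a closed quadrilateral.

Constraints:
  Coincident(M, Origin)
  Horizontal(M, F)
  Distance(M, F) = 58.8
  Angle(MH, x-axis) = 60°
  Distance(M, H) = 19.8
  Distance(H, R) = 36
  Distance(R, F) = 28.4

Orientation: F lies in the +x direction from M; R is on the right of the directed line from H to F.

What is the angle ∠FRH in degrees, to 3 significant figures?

107°

Checks: |HR| = 36.00 ✓; |RF| = 28.40 ✓.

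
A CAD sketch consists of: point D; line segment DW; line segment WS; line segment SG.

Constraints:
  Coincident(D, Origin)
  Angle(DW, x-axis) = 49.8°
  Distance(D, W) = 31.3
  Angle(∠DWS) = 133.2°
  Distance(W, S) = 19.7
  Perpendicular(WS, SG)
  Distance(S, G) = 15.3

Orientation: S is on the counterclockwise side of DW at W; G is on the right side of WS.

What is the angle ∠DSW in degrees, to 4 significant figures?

29.02°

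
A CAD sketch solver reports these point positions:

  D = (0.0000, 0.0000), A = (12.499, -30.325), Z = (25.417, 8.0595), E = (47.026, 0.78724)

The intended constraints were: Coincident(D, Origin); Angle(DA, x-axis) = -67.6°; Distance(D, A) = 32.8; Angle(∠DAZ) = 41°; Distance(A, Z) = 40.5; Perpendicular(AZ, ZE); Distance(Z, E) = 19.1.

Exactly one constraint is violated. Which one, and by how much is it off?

Distance(Z, E) = 19.1 — off by 3.70.

D = (0.00, 0.00) ✓; DA at -67.60° ✓; |DA| = 32.80 ✓; ∠DAZ = 41.00° ✓; |AZ| = 40.50 ✓; ∠(AZ, ZE) = 90.00° ✓; |ZE| = 22.80 ✗.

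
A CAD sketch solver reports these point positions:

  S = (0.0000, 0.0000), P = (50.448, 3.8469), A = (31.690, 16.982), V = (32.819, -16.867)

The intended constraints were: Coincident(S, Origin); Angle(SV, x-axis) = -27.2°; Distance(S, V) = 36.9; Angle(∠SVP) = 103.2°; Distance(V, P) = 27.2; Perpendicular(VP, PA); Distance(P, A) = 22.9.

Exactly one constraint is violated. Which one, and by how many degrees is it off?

Perpendicular(VP, PA) — off by 5.40°.

S = (0.00, 0.00) ✓; SV at -27.20° ✓; |SV| = 36.90 ✓; ∠SVP = 103.2° ✓; |VP| = 27.20 ✓; ∠(VP, PA) = 95.40° ✗; |PA| = 22.90 ✓.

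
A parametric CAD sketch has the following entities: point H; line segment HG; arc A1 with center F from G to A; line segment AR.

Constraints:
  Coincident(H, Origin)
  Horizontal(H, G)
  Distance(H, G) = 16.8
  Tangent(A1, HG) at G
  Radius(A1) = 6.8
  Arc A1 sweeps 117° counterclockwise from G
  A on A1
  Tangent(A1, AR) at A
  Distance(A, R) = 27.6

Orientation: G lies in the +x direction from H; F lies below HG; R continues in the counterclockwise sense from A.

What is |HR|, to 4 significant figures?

41.60

On A1, G sits at bearing 90° from F; a 117° counterclockwise sweep puts A at bearing 207°, so A = F + 6.8·(cos 207°, sin 207°) = (10.74, -9.887). Since A1 is tangent to AR there, FA ⟂ AR, so AR runs along (−sin 207°, cos 207°); with |AR| = 27.6, R = (23.27, -34.48). Then |HR| = |R − H| = 41.60.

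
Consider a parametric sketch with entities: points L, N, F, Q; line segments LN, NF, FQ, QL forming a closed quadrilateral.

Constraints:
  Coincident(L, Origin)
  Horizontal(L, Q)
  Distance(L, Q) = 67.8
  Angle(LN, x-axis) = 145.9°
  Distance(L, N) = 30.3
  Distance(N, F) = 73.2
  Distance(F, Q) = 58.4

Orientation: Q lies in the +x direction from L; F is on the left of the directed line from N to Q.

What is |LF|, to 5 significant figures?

64.724

Checks: |NF| = 73.20 ✓; |FQ| = 58.40 ✓.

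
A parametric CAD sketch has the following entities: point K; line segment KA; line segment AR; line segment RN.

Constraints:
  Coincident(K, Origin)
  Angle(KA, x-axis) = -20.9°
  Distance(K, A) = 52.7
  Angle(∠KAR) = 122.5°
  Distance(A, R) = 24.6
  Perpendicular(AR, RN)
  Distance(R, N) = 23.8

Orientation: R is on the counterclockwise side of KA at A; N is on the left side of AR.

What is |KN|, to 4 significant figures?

56.80

∠KAR = 122.5°, so AR runs at -20.9° + (180° − 122.5°) = 36.60° from the x-axis; with |AR| = 24.6, R = A + 24.6·(cos 36.60°, sin 36.60°) = (68.98, -4.133). AR ⟂ RN; with |RN| = 23.8 on the left of AR, N = R + 23.8·(-0.5962, 0.8028) = (54.79, 14.97). Then |KN| = |N − K| = 56.80.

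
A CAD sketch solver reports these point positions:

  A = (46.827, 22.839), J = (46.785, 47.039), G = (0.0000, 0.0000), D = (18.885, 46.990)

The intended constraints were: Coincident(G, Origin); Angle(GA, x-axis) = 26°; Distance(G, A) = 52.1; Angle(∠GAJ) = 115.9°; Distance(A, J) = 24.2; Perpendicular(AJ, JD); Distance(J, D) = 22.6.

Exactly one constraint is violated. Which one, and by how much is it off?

Distance(J, D) = 22.6 — off by 5.30.

G = (0.00, 0.00) ✓; GA at 26.00° ✓; |GA| = 52.10 ✓; ∠GAJ = 115.9° ✓; |AJ| = 24.20 ✓; ∠(AJ, JD) = 90.00° ✓; |JD| = 27.90 ✗.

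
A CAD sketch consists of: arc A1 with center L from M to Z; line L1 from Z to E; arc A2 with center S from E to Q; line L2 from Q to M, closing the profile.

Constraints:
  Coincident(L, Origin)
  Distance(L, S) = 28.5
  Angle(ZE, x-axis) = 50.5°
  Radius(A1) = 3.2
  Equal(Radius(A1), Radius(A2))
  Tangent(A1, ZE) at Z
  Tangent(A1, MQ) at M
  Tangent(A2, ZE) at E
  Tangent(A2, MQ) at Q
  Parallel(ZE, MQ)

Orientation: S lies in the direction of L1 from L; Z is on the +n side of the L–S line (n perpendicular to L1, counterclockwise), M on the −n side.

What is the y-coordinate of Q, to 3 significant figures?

20.0

Tangency of A1 to both parallel lines with radius 3.2 puts Z and M at L ± 3.2·n: Z = (-2.47, 2.04), M = (2.47, -2.04). Equal radii place E and Q the same way about S: E = S + 3.2·n = (15.7, 24.0), Q = S − 3.2·n = (20.6, 20.0). So Q.y = 20.0.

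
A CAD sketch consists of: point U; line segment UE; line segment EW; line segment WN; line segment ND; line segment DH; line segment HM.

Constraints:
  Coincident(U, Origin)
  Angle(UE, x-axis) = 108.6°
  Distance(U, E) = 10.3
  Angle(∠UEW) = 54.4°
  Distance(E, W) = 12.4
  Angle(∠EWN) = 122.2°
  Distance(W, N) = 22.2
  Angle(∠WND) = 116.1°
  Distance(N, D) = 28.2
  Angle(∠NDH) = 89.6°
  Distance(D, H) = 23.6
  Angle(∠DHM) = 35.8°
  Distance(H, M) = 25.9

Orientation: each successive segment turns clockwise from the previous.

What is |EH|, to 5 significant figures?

32.035

U is at the origin; UE runs at 108.6° with length 10.3, so E = (-3.2853, 9.7620). ∠UEW = 54.4° gives EW at -17.000° from the x-axis; with |EW| = 12.4, W = (8.5729, 6.1366). ∠EWN = 122.2° gives WN at -74.800° from the x-axis; with |WN| = 22.2, N = (14.393, -15.287). ∠WND = 116.1° gives ND at -138.70° from the x-axis; with |ND| = 28.2, D = (-6.7922, -33.899). ∠NDH = 89.6° gives DH at 130.90° from the x-axis; with |DH| = 23.6, H = (-22.244, -16.061). Then |EH| = |H − E| = 32.035.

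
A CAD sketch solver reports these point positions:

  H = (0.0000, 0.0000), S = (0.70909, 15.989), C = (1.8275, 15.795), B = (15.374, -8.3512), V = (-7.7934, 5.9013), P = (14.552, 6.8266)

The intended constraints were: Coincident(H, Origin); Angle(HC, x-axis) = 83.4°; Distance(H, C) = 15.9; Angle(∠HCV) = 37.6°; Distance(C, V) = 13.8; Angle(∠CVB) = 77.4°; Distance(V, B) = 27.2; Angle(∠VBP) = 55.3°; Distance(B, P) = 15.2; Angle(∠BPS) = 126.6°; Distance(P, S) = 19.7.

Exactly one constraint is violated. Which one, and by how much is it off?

Distance(P, S) = 19.7 — off by 3.10.

H = (0.00, 0.00) ✓; HC at 83.40° ✓; |HC| = 15.90 ✓; ∠HCV = 37.60° ✓; |CV| = 13.80 ✓; ∠CVB = 77.40° ✓; |VB| = 27.20 ✓; ∠VBP = 55.30° ✓; |BP| = 15.20 ✓; ∠BPS = 126.6° ✓; |PS| = 16.60 ✗.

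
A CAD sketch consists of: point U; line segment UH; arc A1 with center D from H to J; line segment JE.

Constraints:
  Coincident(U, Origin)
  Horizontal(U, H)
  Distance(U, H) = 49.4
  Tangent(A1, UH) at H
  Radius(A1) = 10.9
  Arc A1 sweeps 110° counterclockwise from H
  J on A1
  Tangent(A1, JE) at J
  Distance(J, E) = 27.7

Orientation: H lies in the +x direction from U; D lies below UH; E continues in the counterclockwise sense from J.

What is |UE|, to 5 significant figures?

63.388

U is at the origin; UH is horizontal with |UH| = 49.4 and H on the +x side, so H = (49.400, 0.0000). A1 meets UH tangentially, so DH is at right angles to UH, so D = H + (0, -10.9) = (49.400, -10.900). On A1, H sits at bearing 90° from D; a 110° counterclockwise sweep puts J at bearing 200°, so J = D + 10.9·(cos 200°, sin 200°) = (39.157, -14.628). A1 meets JE tangentially, so DJ is at right angles to JE, so JE runs along (−sin 200°, cos 200°); with |JE| = 27.7, E = (48.631, -40.658). Then |UE| = |E − U| = 63.388.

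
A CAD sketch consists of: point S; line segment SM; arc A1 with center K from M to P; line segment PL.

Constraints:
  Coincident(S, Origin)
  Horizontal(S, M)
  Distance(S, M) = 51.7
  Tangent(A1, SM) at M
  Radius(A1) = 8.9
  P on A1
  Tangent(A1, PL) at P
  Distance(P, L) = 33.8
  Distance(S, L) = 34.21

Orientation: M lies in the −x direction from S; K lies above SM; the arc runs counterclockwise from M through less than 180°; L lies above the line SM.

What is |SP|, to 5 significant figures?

45.469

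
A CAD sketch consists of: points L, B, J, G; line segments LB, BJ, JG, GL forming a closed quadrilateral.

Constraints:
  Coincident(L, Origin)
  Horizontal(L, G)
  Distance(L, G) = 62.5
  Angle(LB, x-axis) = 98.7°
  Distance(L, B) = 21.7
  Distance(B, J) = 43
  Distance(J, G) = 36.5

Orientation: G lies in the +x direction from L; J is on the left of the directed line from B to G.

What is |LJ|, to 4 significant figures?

48.23

Checks: |BJ| = 43.00 ✓; |JG| = 36.50 ✓.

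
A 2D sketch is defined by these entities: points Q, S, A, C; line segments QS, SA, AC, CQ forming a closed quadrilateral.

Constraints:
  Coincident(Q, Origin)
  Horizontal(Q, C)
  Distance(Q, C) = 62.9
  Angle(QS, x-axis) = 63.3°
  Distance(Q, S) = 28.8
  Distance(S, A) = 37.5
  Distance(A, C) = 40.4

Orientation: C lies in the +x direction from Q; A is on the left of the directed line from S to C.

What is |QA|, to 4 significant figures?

61.42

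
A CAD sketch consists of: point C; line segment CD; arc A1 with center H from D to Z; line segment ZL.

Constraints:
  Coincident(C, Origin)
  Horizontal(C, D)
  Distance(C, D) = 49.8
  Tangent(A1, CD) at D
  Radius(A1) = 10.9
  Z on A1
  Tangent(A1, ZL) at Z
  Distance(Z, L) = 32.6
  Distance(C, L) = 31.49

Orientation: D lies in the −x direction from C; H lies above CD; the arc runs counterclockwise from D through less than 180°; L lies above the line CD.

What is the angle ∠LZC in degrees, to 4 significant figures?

47.45°

C is at the origin; CD is horizontal with |CD| = 49.8 and D on the −x side, so D = (-49.80, 0.000). Since A1 is tangent to CD there, HD ⟂ CD, so H = D + (0, 10.9) = (-49.80, 10.90). Since HZ ⟂ ZL (tangency), |HL| = √(10.9² + 32.6²) = 34.37 regardless of where Z sits on A1. So L lies on both circle(C, 31.49) and circle(H, 34.37); the above-CD intersection is L = (-18.63, 25.39). Z is the foot of the tangent from L: Z = (-42.31, 2.983).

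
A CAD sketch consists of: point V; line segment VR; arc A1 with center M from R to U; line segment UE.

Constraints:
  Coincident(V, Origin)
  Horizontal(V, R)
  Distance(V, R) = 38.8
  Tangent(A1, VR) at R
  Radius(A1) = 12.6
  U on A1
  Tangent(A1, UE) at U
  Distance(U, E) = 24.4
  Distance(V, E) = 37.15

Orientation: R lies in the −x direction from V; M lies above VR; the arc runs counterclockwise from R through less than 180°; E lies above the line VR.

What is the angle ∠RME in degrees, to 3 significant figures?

134°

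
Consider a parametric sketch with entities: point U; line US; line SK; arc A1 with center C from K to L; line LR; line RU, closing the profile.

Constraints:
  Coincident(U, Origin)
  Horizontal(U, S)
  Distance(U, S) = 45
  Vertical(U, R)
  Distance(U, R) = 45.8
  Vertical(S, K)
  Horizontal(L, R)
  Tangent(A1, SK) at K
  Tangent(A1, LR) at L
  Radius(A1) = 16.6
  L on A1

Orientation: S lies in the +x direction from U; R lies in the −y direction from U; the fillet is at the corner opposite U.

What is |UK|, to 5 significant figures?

53.644

U is at the origin; US is horizontal with |US| = 45.0 and S on the +x side, so S = (45.000, 0.0000). UR is vertical with |UR| = 45.8 and R on the −y side, so R = (0.0000, -45.800). The virtual corner opposite U is at (45.000, -45.800). The tangent condition forces CK to be normal to SK and since A1 is tangent to LR there, CL ⟂ LR, with radius 16.6, so the center C sits 16.6 in from both sides at C = (28.400, -29.200). That places the tangent points at K = (45.000, -29.200) on SK and L = (28.400, -45.800) on LR. Then |UK| = |K − U| = 53.644.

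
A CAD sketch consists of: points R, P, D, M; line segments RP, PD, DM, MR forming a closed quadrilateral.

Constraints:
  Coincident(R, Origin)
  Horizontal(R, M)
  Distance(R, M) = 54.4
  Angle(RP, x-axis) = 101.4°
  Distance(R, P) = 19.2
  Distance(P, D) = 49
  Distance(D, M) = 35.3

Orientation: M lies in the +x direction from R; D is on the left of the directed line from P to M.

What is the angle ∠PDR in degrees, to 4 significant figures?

20.54°

Checks: |RM| = 54.40 ✓; |RP| = 19.20 ✓; |PD| = 49.00 ✓; |DM| = 35.30 ✓.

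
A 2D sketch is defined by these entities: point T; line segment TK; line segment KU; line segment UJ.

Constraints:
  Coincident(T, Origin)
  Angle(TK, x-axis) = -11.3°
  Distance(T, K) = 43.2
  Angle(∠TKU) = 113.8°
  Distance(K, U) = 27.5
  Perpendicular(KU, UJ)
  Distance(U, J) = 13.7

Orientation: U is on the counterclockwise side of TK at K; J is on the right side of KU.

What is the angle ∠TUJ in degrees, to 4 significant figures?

131.3°

T is at the origin; TK runs at -11.3° with length 43.2, so K = 43.2·(cos -11.3°, sin -11.3°) = (42.36, -8.465). ∠TKU = 113.8°, so KU runs at -11.3° + (180° − 113.8°) = 54.90° from the x-axis; with |KU| = 27.5, U = K + 27.5·(cos 54.90°, sin 54.90°) = (58.18, 14.03). The perpendicularity gives UJ at right angles to KU; with |UJ| = 13.7 on the right of KU, J = U + 13.7·(0.8181, -0.5750) = (69.38, 6.157). Then cos ∠TUJ = UT·UJ / (|UT||UJ|), giving 131.3°.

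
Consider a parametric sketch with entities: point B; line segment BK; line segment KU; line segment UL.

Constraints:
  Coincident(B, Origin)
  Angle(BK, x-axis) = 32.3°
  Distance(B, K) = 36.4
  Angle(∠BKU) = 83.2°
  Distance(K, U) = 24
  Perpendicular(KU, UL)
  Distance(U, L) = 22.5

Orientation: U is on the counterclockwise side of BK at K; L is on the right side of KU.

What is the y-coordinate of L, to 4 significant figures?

52.27

B is at the origin; BK runs at 32.3° with length 36.4, so K = 36.4·(cos 32.3°, sin 32.3°) = (30.77, 19.45). ∠BKU = 83.2°, so KU runs at 32.3° + (180° − 83.2°) = 129.1° from the x-axis; with |KU| = 24.0, U = K + 24.0·(cos 129.1°, sin 129.1°) = (15.63, 38.08). KU is perpendicular to UL; with |UL| = 22.5 on the right of KU, L = U + 22.5·(0.7760, 0.6307) = (33.09, 52.27). So L.y = 52.27.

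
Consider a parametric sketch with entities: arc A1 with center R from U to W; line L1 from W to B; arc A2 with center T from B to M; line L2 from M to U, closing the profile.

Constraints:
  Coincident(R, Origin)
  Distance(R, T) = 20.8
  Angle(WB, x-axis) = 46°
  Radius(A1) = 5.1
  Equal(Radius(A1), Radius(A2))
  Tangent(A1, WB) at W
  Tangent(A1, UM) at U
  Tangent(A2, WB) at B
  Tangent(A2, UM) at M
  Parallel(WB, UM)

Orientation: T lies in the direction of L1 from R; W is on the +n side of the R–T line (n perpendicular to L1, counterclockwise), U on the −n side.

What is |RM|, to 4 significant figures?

21.42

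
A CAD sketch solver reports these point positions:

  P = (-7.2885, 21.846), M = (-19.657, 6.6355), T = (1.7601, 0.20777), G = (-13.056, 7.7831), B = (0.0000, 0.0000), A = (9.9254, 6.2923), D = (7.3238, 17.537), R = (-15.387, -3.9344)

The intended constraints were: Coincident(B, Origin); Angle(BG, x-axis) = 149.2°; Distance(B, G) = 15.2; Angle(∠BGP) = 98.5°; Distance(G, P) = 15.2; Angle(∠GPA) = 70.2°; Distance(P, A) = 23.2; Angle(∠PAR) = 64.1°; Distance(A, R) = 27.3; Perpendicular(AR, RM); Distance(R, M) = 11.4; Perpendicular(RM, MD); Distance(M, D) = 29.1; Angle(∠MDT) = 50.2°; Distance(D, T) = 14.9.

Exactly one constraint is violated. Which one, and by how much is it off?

Distance(D, T) = 14.9 — off by 3.30.

B = (0.00, 0.00) ✓; BG at 149.2° ✓; |BG| = 15.20 ✓; ∠BGP = 98.50° ✓; |GP| = 15.20 ✓; ∠GPA = 70.20° ✓; |PA| = 23.20 ✓; ∠PAR = 64.10° ✓; |AR| = 27.30 ✓; ∠(AR, RM) = 90.00° ✓; |RM| = 11.40 ✓; ∠(RM, MD) = 90.00° ✓; |MD| = 29.10 ✓; ∠MDT = 50.20° ✓; |DT| = 18.20 ✗.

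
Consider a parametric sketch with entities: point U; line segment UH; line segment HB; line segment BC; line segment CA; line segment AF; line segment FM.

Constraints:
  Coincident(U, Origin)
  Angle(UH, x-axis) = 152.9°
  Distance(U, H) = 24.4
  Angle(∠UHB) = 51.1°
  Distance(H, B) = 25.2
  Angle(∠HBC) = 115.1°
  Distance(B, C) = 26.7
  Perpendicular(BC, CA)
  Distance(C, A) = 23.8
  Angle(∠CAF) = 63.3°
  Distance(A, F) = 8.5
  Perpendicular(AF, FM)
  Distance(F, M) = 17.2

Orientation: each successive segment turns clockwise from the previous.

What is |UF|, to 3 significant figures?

6.79

U is at the origin; UH runs at 152.9° with length 24.4, so H = (-21.7, 11.1). ∠UHB = 51.1° gives HB at 24.0° from the x-axis; with |HB| = 25.2, B = (1.30, 21.4). ∠HBC = 115.1° gives BC at -40.9° from the x-axis; with |BC| = 26.7, C = (21.5, 3.88). BC is perpendicular to CA, so CA runs at -131°; with |CA| = 23.8, A = (5.90, -14.1). ∠CAF = 63.3° gives AF at 112° from the x-axis; with |AF| = 8.5, F = (2.66, -6.25). Then |UF| = |F − U| = 6.79.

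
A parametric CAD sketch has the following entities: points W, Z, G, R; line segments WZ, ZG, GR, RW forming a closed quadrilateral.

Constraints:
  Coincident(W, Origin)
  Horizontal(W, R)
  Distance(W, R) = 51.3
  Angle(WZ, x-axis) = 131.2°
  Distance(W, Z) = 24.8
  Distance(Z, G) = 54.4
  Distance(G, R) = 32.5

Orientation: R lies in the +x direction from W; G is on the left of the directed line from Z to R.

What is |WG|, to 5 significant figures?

47.161

W is at the origin; WR is horizontal with |WR| = 51.3 and R in +x, so R = (51.3, 0). WZ runs at 131.2° with |WZ| = 24.8, so Z = (-16.335, 18.660). G is determined by |ZG| = 54.4 and |GR| = 32.5 together: it lies at the intersection of circle(Z, 54.4) and circle(R, 32.5). With |ZR| = 70.162, the foot of the radical line on ZR is 48.643 from Z and the perpendicular offset is √(54.4² − 48.643²) = 24.355. Taking the left-of-ZR solution: G = (37.033, 29.201).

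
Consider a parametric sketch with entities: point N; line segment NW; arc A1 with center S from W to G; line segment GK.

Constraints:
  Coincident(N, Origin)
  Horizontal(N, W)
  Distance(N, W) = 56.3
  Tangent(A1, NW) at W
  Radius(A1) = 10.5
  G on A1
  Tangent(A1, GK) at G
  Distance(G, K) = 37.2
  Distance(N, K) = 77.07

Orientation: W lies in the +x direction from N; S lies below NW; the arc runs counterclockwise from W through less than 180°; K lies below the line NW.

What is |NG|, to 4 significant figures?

48.58

Checks: |SG| = 10.50 ✓; ∠(SG, GK) = 90.00° ✓; |GK| = 37.20 ✓; |NK| = 77.07 ✓.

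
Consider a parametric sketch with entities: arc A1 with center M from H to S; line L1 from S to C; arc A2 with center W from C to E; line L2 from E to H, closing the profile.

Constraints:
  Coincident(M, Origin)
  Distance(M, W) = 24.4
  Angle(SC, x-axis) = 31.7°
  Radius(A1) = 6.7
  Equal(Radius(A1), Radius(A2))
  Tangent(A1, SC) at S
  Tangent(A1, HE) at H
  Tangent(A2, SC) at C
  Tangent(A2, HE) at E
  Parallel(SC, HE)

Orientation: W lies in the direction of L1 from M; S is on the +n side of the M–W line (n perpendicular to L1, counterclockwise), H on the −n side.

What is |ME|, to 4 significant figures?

25.30

Tangency of A1 to both parallel lines with radius 6.7 puts S and H at M ± 6.7·n: S = (-3.521, 5.700), H = (3.521, -5.700). Equal radii place C and E the same way about W: C = W + 6.7·n = (17.24, 18.52), E = W − 6.7·n = (24.28, 7.121). Then |ME| = |E − M| = 25.30.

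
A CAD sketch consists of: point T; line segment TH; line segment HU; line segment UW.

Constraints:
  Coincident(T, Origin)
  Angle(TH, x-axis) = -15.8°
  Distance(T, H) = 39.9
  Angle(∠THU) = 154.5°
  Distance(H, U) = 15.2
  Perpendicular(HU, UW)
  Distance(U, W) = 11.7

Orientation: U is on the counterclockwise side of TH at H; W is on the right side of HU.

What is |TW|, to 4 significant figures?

58.79

∠THU = 154.5°, so HU runs at -15.8° + (180° − 154.5°) = 9.700° from the x-axis; with |HU| = 15.2, U = H + 15.2·(cos 9.700°, sin 9.700°) = (53.38, -8.303). HU is perpendicular to UW; with |UW| = 11.7 on the right of HU, W = U + 11.7·(0.1685, -0.9857) = (55.35, -19.84). Then |TW| = |W − T| = 58.79.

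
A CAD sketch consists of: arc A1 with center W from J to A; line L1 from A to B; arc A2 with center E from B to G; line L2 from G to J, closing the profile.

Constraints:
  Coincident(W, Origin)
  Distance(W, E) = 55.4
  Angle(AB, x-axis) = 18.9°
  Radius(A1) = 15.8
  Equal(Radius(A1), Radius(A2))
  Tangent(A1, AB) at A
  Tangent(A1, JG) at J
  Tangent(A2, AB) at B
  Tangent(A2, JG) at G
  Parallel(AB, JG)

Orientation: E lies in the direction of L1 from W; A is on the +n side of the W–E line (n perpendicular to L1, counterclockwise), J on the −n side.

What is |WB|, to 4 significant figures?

57.61

The slot axis is L1's direction at 18.9°, so u = (cos 18.9°, sin 18.9°) = (0.9461, 0.3239) and n = (−sin 18.9°, cos 18.9°) = (-0.3239, 0.9461). W is at the origin and E lies 55.4 along u from W, so E = 55.4·u = (52.41, 17.95). Tangency of A1 to both parallel lines with radius 15.8 puts A and J at W ± 15.8·n: A = (-5.118, 14.95), J = (5.118, -14.95). Equal radii place B and G the same way about E: B = E + 15.8·n = (47.30, 32.89), G = E − 15.8·n = (57.53, 2.997). Then |WB| = |B − W| = 57.61.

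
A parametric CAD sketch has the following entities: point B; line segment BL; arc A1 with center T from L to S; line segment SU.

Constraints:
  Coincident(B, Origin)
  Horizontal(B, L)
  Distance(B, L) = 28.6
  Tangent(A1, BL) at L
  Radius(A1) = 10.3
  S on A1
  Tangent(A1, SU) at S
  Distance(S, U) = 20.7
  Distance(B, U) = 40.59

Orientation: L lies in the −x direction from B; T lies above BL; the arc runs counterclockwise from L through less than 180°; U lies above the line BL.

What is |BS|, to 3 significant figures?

22.6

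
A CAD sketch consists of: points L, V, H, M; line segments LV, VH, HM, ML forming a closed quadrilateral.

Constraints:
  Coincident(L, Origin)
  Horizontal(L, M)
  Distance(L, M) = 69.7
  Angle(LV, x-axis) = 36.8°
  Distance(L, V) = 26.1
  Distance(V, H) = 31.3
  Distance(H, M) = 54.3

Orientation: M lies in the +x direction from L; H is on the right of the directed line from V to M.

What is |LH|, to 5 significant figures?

23.494

Checks: L.y = 0.00, M.y = 0.00 ✓; |VH| = 31.30 ✓; |HM| = 54.30 ✓.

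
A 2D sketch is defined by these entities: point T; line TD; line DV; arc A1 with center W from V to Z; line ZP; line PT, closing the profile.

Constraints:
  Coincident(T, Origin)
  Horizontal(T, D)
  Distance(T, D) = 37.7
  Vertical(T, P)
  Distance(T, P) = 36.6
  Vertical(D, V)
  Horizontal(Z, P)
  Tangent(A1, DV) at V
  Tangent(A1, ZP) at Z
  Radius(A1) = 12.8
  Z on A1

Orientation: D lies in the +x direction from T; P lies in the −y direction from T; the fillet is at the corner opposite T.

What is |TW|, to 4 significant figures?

34.44

T is at the origin; TD is horizontal with |TD| = 37.7 and D on the +x side, so D = (37.70, 0.000). T and P share the same x with |TP| = 36.6 and P on the −y side, so P = (0.000, -36.60). The virtual corner opposite T is at (37.70, -36.60). A1 meets DV tangentially, so WV is at right angles to DV and the tangent condition forces WZ to be normal to ZP, with radius 12.8, so the center W sits 12.8 in from both sides at W = (24.90, -23.80). Then |TW| = |W − T| = 34.44.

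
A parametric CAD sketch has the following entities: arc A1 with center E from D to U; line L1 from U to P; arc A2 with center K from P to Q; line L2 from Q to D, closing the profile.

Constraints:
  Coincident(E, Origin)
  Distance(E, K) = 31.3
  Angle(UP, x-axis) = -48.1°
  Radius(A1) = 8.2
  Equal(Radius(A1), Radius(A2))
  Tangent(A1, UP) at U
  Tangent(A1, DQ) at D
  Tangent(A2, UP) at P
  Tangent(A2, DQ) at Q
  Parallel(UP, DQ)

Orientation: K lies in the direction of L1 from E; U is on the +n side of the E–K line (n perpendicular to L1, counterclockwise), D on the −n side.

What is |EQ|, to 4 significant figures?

32.36

The slot axis is L1's direction at -48.1°, so u = (cos -48.1°, sin -48.1°) = (0.6678, -0.7443) and n = (−sin -48.1°, cos -48.1°) = (0.7443, 0.6678). E is at the origin and K lies 31.3 along u from E, so K = 31.3·u = (20.90, -23.30). Tangency of A1 to both parallel lines with radius 8.2 puts U and D at E ± 8.2·n: U = (6.103, 5.476), D = (-6.103, -5.476). Equal radii place P and Q the same way about K: P = K + 8.2·n = (27.01, -17.82), Q = K − 8.2·n = (14.80, -28.77). Then |EQ| = |Q − E| = 32.36.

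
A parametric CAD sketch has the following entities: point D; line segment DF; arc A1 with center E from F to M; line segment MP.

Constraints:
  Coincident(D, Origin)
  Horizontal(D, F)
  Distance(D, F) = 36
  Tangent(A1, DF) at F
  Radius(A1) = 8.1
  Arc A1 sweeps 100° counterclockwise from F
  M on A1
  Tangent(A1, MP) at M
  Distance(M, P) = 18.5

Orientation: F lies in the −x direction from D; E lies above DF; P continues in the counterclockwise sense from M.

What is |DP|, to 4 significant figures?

41.77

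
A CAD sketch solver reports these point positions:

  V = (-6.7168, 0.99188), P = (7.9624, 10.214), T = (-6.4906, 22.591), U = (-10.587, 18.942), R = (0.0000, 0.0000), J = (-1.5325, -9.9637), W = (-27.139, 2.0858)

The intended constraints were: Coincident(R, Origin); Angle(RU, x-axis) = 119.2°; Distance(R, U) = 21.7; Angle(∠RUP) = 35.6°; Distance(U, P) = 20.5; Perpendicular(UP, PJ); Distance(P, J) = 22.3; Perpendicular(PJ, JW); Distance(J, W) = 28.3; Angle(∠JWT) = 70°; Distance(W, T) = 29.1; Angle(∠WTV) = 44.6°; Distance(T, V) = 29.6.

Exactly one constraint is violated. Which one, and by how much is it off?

Distance(T, V) = 29.6 — off by 8.00.

R = (0.00, 0.00) ✓; RU at 119.2° ✓; |RU| = 21.70 ✓; ∠RUP = 35.60° ✓; |UP| = 20.50 ✓; ∠(UP, PJ) = 90.00° ✓; |PJ| = 22.30 ✓; ∠(PJ, JW) = 90.00° ✓; |JW| = 28.30 ✓; ∠JWT = 70.00° ✓; |WT| = 29.10 ✓; ∠WTV = 44.60° ✓; |TV| = 21.60 ✗.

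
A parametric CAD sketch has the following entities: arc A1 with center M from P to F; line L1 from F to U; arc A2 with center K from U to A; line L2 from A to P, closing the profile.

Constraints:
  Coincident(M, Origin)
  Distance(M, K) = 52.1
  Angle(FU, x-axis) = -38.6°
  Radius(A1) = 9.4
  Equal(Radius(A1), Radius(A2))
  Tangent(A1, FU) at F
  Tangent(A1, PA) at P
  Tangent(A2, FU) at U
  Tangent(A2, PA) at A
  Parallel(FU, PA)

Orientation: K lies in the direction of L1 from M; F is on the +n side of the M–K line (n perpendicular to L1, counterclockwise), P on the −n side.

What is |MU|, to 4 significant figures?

52.94

The slot axis is L1's direction at -38.6°, so u = (cos -38.6°, sin -38.6°) = (0.7815, -0.6239) and n = (−sin -38.6°, cos -38.6°) = (0.6239, 0.7815). M is at the origin and K lies 52.1 along u from M, so K = 52.1·u = (40.72, -32.50). Tangency of A1 to both parallel lines with radius 9.4 puts F and P at M ± 9.4·n: F = (5.864, 7.346), P = (-5.864, -7.346). Equal radii place U and A the same way about K: U = K + 9.4·n = (46.58, -25.16), A = K − 9.4·n = (34.85, -39.85). Then |MU| = |U − M| = 52.94.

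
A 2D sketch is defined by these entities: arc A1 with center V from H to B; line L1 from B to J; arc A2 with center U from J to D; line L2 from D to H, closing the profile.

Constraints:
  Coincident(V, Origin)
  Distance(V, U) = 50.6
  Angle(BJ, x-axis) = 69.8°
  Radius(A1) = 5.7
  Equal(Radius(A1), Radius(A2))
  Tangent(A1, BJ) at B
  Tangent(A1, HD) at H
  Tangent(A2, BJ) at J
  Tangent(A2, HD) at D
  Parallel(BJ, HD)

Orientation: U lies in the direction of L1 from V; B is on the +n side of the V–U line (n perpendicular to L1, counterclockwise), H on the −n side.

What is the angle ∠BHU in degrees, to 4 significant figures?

83.57°

V is at the origin and U lies 50.6 along u from V, so U = 50.6·u = (17.47, 47.49). Tangency of A1 to both parallel lines with radius 5.7 puts B and H at V ± 5.7·n: B = (-5.349, 1.968), H = (5.349, -1.968). Then cos ∠BHU = HB·HU / (|HB||HU|), giving 83.57°.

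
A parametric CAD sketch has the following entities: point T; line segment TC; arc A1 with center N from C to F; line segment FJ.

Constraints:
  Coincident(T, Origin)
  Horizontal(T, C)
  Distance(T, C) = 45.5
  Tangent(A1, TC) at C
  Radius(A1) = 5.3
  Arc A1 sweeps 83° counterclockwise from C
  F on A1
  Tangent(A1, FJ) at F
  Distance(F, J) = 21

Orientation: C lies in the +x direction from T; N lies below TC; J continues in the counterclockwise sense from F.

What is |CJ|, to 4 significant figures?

26.67

T is at the origin; T and C share the same y with |TC| = 45.5 and C on the +x side, so C = (45.50, 0.000). A1 meets TC tangentially, so NC is at right angles to TC, so N = C + (0, -5.3) = (45.50, -5.300). On A1, C sits at bearing 90° from N; an 83° counterclockwise sweep puts F at bearing 173°, so F = N + 5.3·(cos 173°, sin 173°) = (40.24, -4.654). Tangency of A1 to FJ means the radius NF is perpendicular to FJ, so FJ runs along (−sin 173°, cos 173°); with |FJ| = 21.0, J = (37.68, -25.50). Then |CJ| = |J − C| = 26.67.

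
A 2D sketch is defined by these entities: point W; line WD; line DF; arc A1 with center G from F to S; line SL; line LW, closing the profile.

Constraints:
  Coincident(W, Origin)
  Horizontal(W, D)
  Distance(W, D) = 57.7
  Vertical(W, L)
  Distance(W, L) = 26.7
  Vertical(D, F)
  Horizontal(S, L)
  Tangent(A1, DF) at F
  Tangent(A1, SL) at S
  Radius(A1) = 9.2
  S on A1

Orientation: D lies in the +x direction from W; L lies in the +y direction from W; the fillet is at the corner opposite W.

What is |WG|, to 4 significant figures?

51.56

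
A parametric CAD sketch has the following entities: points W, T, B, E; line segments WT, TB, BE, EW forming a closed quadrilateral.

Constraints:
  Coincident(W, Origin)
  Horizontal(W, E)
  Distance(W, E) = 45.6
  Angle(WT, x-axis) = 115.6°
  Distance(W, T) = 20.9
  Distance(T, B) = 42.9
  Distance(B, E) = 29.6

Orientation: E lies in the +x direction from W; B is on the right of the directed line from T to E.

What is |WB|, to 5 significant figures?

23.452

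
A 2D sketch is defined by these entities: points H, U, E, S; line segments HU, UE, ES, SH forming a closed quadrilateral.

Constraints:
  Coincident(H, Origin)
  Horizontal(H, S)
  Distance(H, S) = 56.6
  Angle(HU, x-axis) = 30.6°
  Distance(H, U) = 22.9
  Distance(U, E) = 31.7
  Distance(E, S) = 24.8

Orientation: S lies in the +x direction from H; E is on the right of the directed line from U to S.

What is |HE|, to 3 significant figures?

39.8

H is at the origin; HS is horizontal with |HS| = 56.6 and S in +x, so S = (56.6, 0). HU runs at 30.6° with |HU| = 22.9, so U = (19.7, 11.7). E is determined by |UE| = 31.7 and |ES| = 24.8 together: it lies at the intersection of circle(U, 31.7) and circle(S, 24.8). With |US| = 38.7, the foot of the radical line on US is 24.4 from U and the perpendicular offset is √(31.7² − 24.4²) = 20.3. Taking the right-of-US solution: E = (36.9, -15.0).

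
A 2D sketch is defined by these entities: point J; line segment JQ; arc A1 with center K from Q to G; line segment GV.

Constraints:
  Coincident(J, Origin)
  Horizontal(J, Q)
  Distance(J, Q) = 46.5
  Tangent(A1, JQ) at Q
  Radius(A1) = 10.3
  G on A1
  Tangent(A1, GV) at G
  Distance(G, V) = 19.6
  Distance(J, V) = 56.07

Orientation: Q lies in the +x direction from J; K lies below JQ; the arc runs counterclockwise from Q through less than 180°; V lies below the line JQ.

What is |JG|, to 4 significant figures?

40.05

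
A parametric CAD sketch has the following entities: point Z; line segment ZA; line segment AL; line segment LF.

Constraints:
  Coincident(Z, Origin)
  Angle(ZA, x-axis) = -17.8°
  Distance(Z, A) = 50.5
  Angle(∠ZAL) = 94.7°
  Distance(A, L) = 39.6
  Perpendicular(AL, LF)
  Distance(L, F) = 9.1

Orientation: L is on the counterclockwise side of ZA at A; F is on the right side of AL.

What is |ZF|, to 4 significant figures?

73.79

∠ZAL = 94.7°, so AL runs at -17.8° + (180° − 94.7°) = 67.50° from the x-axis; with |AL| = 39.6, L = A + 39.6·(cos 67.50°, sin 67.50°) = (63.24, 21.15). AL ⟂ LF; with |LF| = 9.1 on the right of AL, F = L + 9.1·(0.9239, -0.3827) = (71.64, 17.67). Then |ZF| = |F − Z| = 73.79.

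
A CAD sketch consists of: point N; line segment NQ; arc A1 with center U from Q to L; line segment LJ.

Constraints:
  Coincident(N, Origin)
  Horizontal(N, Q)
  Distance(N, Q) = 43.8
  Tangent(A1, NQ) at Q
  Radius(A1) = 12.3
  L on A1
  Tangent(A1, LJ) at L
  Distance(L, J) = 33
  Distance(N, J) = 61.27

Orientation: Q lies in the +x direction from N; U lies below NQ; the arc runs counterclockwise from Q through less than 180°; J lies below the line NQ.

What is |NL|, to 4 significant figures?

35.17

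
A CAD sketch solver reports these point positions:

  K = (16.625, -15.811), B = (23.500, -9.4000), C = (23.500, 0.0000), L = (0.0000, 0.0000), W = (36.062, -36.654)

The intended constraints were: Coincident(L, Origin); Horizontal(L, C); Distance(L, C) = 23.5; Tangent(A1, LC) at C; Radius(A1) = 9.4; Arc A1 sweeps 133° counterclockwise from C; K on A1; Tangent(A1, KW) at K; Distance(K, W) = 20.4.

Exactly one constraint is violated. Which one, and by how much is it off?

Distance(K, W) = 20.4 — off by 8.10.

L = (0.00, 0.00) ✓; L.y = 0.00, C.y = 0.00 ✓; |LC| = 23.50 ✓; ∠(BC, CL) = 90.00° ✓; |BC| = 9.400 ✓; bearing(B→K) − bearing(B→C) = 133.0° ✓; |BK| = 9.400 ✓; ∠(BK, KW) = 90.00° ✓; |KW| = 28.50 ✗.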